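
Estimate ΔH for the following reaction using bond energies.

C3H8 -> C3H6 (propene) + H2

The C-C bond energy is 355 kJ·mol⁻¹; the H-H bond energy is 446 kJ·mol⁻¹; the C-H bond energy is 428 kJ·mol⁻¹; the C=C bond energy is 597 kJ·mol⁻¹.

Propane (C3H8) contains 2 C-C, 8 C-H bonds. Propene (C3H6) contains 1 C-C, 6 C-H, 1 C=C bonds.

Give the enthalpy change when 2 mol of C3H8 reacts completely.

Bonds broken (reactants):
  C-C: 2 × 355 = 710
  C-H: 8 × 428 = 3424
  Σ(broken) = 4134 kJ
Bonds formed (products):
  C-C: 1 × 355 = 355
  C-H: 6 × 428 = 2568
  C=C: 1 × 597 = 597
  H-H: 1 × 446 = 446
  Σ(formed) = 3966 kJ
ΔH = Σ(broken) − Σ(formed) = 4134 − 3966 = +168 kJ
For 2× the reaction as written: 2 × (+168) = +336 kJ

ΔH = +336 kJ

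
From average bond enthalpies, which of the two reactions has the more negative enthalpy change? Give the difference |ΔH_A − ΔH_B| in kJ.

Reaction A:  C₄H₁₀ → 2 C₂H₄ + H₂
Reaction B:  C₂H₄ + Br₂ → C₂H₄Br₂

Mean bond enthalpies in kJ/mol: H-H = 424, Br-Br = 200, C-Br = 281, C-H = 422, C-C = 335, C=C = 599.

Reaction B, by 325 kJ

Reaction A:
  Bonds broken (reactants):
    C-C: 3 × 335 = 1005
    C-H: 10 × 422 = 4220
    Σ(broken) = 5225 kJ
  Bonds formed (products):
    C-H: 8 × 422 = 3376
    C=C: 2 × 599 = 1198
    H-H: 1 × 424 = 424
    Σ(formed) = 4998 kJ
  ΔH_A = 5225 − 4998 = +227 kJ
Reaction B:
  Bonds broken (reactants):
    Br-Br: 1 × 200 = 200
    C-H: 4 × 422 = 1688
    C=C: 1 × 599 = 599
    Σ(broken) = 2487 kJ
  Bonds formed (products):
    C-Br: 2 × 281 = 562
    C-C: 1 × 335 = 335
    C-H: 4 × 422 = 1688
    Σ(formed) = 2585 kJ
  ΔH_B = 2487 − 2585 = −98 kJ
ΔH_A − ΔH_B = +325 kJ, so reaction B has the more negative ΔH; |ΔH_A − ΔH_B| = 325 kJ.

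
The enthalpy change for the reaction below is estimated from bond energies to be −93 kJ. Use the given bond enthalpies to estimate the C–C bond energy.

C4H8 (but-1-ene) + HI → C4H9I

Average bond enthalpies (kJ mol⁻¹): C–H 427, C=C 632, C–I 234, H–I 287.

D(C–C) ≈ 351 kJ/mol

Let D be the C–C bond energy.
Σ(broken) = 2×D + 8×427 + 1×632 + 1×287 = 4335 + 2D
Σ(formed) = 3×D + 9×427 + 1×234 = 4077 + 3D
ΔH = Σ(broken) − Σ(formed) = (4335 + 2D) − (4077 + 3D) = +258 − D
Setting this equal to −93 kJ gives D = 351 kJ/mol.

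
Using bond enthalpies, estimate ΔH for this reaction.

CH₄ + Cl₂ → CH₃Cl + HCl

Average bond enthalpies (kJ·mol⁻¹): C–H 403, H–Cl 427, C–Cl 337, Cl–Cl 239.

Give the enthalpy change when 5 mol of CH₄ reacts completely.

Bonds broken (reactants):
  C–H: 4 × 403 = 1612
  Cl–Cl: 1 × 239 = 239
  Σ(broken) = 1851 kJ
Bonds formed (products):
  C–Cl: 1 × 337 = 337
  C–H: 3 × 403 = 1209
  H–Cl: 1 × 427 = 427
  Σ(formed) = 1973 kJ
ΔH = Σ(broken) − Σ(formed) = 1851 − 1973 = −122 kJ
For 5× the reaction as written: 5 × (−122) = −610 kJ

ΔH = −610 kJ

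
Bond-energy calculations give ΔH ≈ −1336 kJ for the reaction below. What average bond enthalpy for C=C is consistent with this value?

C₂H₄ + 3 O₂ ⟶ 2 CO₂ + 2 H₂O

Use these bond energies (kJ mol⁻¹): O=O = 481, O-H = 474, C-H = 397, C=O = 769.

D(C=C) ≈ 605 kJ/mol

Let D be the C=C bond energy.
Σ(broken) = 4×397 + 1×D + 3×481 = 3031 + D
Σ(formed) = 4×769 + 4×474 = 4972
ΔH = Σ(broken) − Σ(formed) = (3031 + D) − (4972) = −1941 + D
Setting this equal to −1336 kJ gives D = 605 kJ/mol.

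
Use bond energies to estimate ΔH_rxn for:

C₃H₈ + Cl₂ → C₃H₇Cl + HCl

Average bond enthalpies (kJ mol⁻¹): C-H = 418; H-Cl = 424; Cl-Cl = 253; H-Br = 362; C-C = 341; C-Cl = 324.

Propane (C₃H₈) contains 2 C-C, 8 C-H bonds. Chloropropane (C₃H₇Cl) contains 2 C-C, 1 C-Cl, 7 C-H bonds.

Bonds broken (reactants):
  C-C: 2 × 341 = 682
  C-H: 8 × 418 = 3344
  Cl-Cl: 1 × 253 = 253
  Σ(broken) = 4279 kJ
Bonds formed (products):
  C-C: 2 × 341 = 682
  C-Cl: 1 × 324 = 324
  C-H: 7 × 418 = 2926
  H-Cl: 1 × 424 = 424
  Σ(formed) = 4356 kJ
ΔH = Σ(broken) − Σ(formed) = 4279 − 4356 = −77 kJ

ΔH ≈ −77 kJ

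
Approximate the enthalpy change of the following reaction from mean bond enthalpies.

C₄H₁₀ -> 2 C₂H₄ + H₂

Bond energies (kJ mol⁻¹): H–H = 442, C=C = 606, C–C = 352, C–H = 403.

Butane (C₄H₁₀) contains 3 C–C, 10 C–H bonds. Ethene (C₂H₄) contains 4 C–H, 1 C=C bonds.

Bonds broken (reactants):
  C–C: 3 × 352 = 1056
  C–H: 10 × 403 = 4030
  Σ(broken) = 5086 kJ
Bonds formed (products):
  C–H: 8 × 403 = 3224
  C=C: 2 × 606 = 1212
  H–H: 1 × 442 = 442
  Σ(formed) = 4878 kJ
ΔH = Σ(broken) − Σ(formed) = 5086 − 4878 = +208 kJ

ΔH ≈ +208 kJ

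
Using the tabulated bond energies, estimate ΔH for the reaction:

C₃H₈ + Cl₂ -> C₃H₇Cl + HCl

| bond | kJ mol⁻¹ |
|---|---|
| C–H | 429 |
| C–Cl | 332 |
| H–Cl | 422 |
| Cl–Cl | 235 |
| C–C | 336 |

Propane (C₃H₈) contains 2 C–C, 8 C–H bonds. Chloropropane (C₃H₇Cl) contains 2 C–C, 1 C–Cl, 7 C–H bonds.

Bonds broken (reactants):
  C–C: 2 × 336 = 672
  C–H: 8 × 429 = 3432
  Cl–Cl: 1 × 235 = 235
  Σ(broken) = 4339 kJ
Bonds formed (products):
  C–C: 2 × 336 = 672
  C–Cl: 1 × 332 = 332
  C–H: 7 × 429 = 3003
  H–Cl: 1 × 422 = 422
  Σ(formed) = 4429 kJ
ΔH = Σ(broken) − Σ(formed) = 4339 − 4429 = −90 kJ

ΔH ≈ −90 kJ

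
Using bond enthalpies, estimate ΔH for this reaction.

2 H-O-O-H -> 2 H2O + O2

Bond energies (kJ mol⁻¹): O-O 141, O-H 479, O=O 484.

ΔH ≈ −202 kJ

Bonds broken (reactants):
  O-H: 4 × 479 = 1916
  O-O: 2 × 141 = 282
  Σ(broken) = 2198 kJ
Bonds formed (products):
  O-H: 4 × 479 = 1916
  O=O: 1 × 484 = 484
  Σ(formed) = 2400 kJ
ΔH = Σ(broken) − Σ(formed) = 2198 − 2400 = −202 kJ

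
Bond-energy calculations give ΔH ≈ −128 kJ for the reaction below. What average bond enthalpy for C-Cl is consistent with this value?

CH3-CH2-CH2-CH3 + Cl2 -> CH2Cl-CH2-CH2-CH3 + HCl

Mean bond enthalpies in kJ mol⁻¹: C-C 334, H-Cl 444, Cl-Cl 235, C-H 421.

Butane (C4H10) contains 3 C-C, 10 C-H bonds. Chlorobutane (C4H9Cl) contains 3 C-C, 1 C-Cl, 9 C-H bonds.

D(C-Cl) ≈ 340 kJ/mol

Let D be the C-Cl bond energy.
Σ(broken) = 3×334 + 10×421 + 1×235 = 5447
Σ(formed) = 3×334 + 1×D + 9×421 + 1×444 = 5235 + D
ΔH = Σ(broken) − Σ(formed) = (5447) − (5235 + D) = +212 − D
Setting this equal to −128 kJ gives D = 340 kJ/mol.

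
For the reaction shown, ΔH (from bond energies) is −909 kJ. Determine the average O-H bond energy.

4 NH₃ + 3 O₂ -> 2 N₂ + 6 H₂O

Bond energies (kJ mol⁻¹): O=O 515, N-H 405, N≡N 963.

Let D be the O-H bond energy.
Σ(broken) = 12×405 + 3×515 = 6405
Σ(formed) = 2×963 + 12×D = 1926 + 12D
ΔH = Σ(broken) − Σ(formed) = (6405) − (1926 + 12D) = +4479 − 12D
Setting this equal to −909 kJ gives 12D = 5388, so D = 449 kJ/mol.

D(O-H) ≈ 449 kJ/mol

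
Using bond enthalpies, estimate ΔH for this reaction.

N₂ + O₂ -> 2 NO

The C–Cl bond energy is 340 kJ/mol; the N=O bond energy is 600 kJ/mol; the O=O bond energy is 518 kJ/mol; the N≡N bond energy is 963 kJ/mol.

Bonds broken (reactants):
  N≡N: 1 × 963 = 963
  O=O: 1 × 518 = 518
  Σ(broken) = 1481 kJ
Bonds formed (products):
  N=O: 2 × 600 = 1200
  Σ(formed) = 1200 kJ
ΔH = Σ(broken) − Σ(formed) = 1481 − 1200 = +281 kJ

ΔH ≈ +281 kJ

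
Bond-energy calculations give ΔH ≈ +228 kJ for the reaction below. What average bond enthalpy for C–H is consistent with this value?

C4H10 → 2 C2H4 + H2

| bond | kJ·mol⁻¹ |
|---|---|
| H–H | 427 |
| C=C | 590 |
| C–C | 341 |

Let D be the C–H bond energy.
Σ(broken) = 3×341 + 10×D = 1023 + 10D
Σ(formed) = 8×D + 2×590 + 1×427 = 1607 + 8D
ΔH = Σ(broken) − Σ(formed) = (1023 + 10D) − (1607 + 8D) = −584 + 2D
Setting this equal to +228 kJ gives 2D = 812, so D = 406 kJ/mol.

D(C–H) ≈ 406 kJ/mol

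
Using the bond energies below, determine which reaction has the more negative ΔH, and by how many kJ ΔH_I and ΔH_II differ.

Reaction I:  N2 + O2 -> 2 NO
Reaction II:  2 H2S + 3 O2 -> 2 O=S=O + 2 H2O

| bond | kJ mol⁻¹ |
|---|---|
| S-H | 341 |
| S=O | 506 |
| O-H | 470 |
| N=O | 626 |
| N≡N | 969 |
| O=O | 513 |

Reaction I:
  Bonds broken (reactants):
    N≡N: 1 × 969 = 969
    O=O: 1 × 513 = 513
    Σ(broken) = 1482 kJ
  Bonds formed (products):
    N=O: 2 × 626 = 1252
    Σ(formed) = 1252 kJ
  ΔH_I = 1482 − 1252 = +230 kJ
Reaction II:
  Bonds broken (reactants):
    O=O: 3 × 513 = 1539
    S-H: 4 × 341 = 1364
    Σ(broken) = 2903 kJ
  Bonds formed (products):
    O-H: 4 × 470 = 1880
    S=O: 4 × 506 = 2024
    Σ(formed) = 3904 kJ
  ΔH_II = 2903 − 3904 = −1001 kJ
ΔH_I − ΔH_II = +1231 kJ, so reaction II has the more negative ΔH; |ΔH_I − ΔH_II| = 1231 kJ.

Reaction II, by 1231 kJ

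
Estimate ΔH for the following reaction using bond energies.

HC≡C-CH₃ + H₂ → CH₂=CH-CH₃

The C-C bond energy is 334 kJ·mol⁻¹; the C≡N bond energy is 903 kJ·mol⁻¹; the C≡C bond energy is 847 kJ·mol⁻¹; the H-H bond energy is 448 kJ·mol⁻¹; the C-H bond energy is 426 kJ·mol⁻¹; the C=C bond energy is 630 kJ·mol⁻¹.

ΔH ≈ −187 kJ

Bonds broken (reactants):
  C≡C: 1 × 847 = 847
  C-C: 1 × 334 = 334
  C-H: 4 × 426 = 1704
  H-H: 1 × 448 = 448
  Σ(broken) = 3333 kJ
Bonds formed (products):
  C-C: 1 × 334 = 334
  C-H: 6 × 426 = 2556
  C=C: 1 × 630 = 630
  Σ(formed) = 3520 kJ
ΔH = Σ(broken) − Σ(formed) = 3333 − 3520 = −187 kJ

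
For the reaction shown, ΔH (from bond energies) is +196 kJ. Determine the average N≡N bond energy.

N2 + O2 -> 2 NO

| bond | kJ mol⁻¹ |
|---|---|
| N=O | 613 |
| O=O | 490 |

D(N≡N) ≈ 932 kJ/mol

Let D be the N≡N bond energy.
Σ(broken) = 1×D + 1×490 = 490 + D
Σ(formed) = 2×613 = 1226
ΔH = Σ(broken) − Σ(formed) = (490 + D) − (1226) = −736 + D
Setting this equal to +196 kJ gives D = 932 kJ/mol.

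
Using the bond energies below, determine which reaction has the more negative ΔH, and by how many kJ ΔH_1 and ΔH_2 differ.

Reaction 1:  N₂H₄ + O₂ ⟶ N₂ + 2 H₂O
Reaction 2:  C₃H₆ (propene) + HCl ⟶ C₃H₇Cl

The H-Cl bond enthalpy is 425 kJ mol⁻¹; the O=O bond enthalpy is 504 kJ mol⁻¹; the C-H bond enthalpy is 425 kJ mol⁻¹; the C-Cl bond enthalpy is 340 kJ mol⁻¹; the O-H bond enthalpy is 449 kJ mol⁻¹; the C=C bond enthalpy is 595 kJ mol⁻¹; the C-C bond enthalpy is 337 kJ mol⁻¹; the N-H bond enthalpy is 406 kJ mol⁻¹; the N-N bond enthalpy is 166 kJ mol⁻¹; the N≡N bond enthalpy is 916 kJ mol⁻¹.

Reaction 1:
  Bonds broken (reactants):
    N-H: 4 × 406 = 1624
    N-N: 1 × 166 = 166
    O=O: 1 × 504 = 504
    Σ(broken) = 2294 kJ
  Bonds formed (products):
    N≡N: 1 × 916 = 916
    O-H: 4 × 449 = 1796
    Σ(formed) = 2712 kJ
  ΔH_1 = 2294 − 2712 = −418 kJ
Reaction 2:
  Bonds broken (reactants):
    C-C: 1 × 337 = 337
    C-H: 6 × 425 = 2550
    C=C: 1 × 595 = 595
    H-Cl: 1 × 425 = 425
    Σ(broken) = 3907 kJ
  Bonds formed (products):
    C-C: 2 × 337 = 674
    C-Cl: 1 × 340 = 340
    C-H: 7 × 425 = 2975
    Σ(formed) = 3989 kJ
  ΔH_2 = 3907 − 3989 = −82 kJ
ΔH_1 − ΔH_2 = −336 kJ, so reaction 1 has the more negative ΔH; |ΔH_1 − ΔH_2| = 336 kJ.

Reaction 1, by 336 kJ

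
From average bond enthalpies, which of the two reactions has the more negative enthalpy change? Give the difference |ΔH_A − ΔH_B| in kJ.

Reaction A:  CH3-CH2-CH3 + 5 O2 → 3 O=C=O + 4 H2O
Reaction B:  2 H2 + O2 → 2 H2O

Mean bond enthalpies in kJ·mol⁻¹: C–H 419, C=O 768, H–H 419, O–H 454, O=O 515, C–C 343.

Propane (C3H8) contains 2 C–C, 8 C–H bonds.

Reaction A, by 1164 kJ

Reaction A:
  Bonds broken (reactants):
    C–C: 2 × 343 = 686
    C–H: 8 × 419 = 3352
    O=O: 5 × 515 = 2575
    Σ(broken) = 6613 kJ
  Bonds formed (products):
    C=O: 6 × 768 = 4608
    O–H: 8 × 454 = 3632
    Σ(formed) = 8240 kJ
  ΔH_A = 6613 − 8240 = −1627 kJ
Reaction B:
  Bonds broken (reactants):
    H–H: 2 × 419 = 838
    O=O: 1 × 515 = 515
    Σ(broken) = 1353 kJ
  Bonds formed (products):
    O–H: 4 × 454 = 1816
    Σ(formed) = 1816 kJ
  ΔH_B = 1353 − 1816 = −463 kJ
ΔH_A − ΔH_B = −1164 kJ, so reaction A has the more negative ΔH; |ΔH_A − ΔH_B| = 1164 kJ.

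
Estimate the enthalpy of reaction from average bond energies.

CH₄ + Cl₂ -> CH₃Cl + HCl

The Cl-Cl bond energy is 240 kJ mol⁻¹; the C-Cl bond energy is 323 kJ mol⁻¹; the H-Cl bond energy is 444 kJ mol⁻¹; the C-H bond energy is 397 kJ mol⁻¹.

Bonds broken (reactants):
  C-H: 4 × 397 = 1588
  Cl-Cl: 1 × 240 = 240
  Σ(broken) = 1828 kJ
Bonds formed (products):
  C-Cl: 1 × 323 = 323
  C-H: 3 × 397 = 1191
  H-Cl: 1 × 444 = 444
  Σ(formed) = 1958 kJ
ΔH = Σ(broken) − Σ(formed) = 1828 − 1958 = −130 kJ

ΔH ≈ −130 kJ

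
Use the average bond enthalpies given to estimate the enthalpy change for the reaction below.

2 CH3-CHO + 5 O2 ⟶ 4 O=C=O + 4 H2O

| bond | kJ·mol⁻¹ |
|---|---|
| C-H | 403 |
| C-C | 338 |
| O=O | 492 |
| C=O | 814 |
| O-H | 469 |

ΔH ≈ −2276 kJ

Bonds broken (reactants):
  C-C: 2 × 338 = 676
  C-H: 8 × 403 = 3224
  C=O: 2 × 814 = 1628
  O=O: 5 × 492 = 2460
  Σ(broken) = 7988 kJ
Bonds formed (products):
  C=O: 8 × 814 = 6512
  O-H: 8 × 469 = 3752
  Σ(formed) = 10264 kJ
ΔH = Σ(broken) − Σ(formed) = 7988 − 10264 = −2276 kJ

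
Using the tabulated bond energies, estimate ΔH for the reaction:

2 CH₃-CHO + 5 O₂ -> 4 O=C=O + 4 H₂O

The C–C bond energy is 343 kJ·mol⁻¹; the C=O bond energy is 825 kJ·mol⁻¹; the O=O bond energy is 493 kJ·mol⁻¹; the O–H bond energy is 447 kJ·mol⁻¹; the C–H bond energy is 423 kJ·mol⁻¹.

Bonds broken (reactants):
  C–C: 2 × 343 = 686
  C–H: 8 × 423 = 3384
  C=O: 2 × 825 = 1650
  O=O: 5 × 493 = 2465
  Σ(broken) = 8185 kJ
Bonds formed (products):
  C=O: 8 × 825 = 6600
  O–H: 8 × 447 = 3576
  Σ(formed) = 10176 kJ
ΔH = Σ(broken) − Σ(formed) = 8185 − 10176 = −1991 kJ

ΔH ≈ −1991 kJ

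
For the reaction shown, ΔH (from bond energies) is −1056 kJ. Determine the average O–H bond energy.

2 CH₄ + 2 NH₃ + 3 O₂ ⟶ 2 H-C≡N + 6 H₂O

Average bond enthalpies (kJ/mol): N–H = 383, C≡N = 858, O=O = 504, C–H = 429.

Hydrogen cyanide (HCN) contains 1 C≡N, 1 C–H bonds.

Let D be the O–H bond energy.
Σ(broken) = 8×429 + 6×383 + 3×504 = 7242
Σ(formed) = 2×858 + 2×429 + 12×D = 2574 + 12D
ΔH = Σ(broken) − Σ(formed) = (7242) − (2574 + 12D) = +4668 − 12D
Setting this equal to −1056 kJ gives 12D = 5724, so D = 477 kJ/mol.

D(O–H) ≈ 477 kJ/mol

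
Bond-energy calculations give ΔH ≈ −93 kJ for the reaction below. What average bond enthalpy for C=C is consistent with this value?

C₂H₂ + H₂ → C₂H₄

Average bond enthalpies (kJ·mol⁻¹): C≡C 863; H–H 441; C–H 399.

Let D be the C=C bond energy.
Σ(broken) = 1×863 + 2×399 + 1×441 = 2102
Σ(formed) = 4×399 + 1×D = 1596 + D
ΔH = Σ(broken) − Σ(formed) = (2102) − (1596 + D) = +506 − D
Setting this equal to −93 kJ gives D = 599 kJ/mol.

D(C=C) ≈ 599 kJ/mol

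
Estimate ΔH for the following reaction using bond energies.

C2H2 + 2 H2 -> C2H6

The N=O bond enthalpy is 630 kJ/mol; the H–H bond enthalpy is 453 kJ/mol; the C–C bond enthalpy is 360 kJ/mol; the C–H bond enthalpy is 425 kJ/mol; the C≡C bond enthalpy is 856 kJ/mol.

ΔH ≈ −298 kJ

Bonds broken (reactants):
  C≡C: 1 × 856 = 856
  C–H: 2 × 425 = 850
  H–H: 2 × 453 = 906
  Σ(broken) = 2612 kJ
Bonds formed (products):
  C–C: 1 × 360 = 360
  C–H: 6 × 425 = 2550
  Σ(formed) = 2910 kJ
ΔH = Σ(broken) − Σ(formed) = 2612 − 2910 = −298 kJ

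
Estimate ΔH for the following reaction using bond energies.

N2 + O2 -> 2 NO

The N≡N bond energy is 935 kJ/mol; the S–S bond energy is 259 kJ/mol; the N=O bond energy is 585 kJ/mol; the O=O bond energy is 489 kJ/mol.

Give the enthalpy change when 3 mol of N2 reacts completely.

ΔH = +762 kJ

Bonds broken (reactants):
  N≡N: 1 × 935 = 935
  O=O: 1 × 489 = 489
  Σ(broken) = 1424 kJ
Bonds formed (products):
  N=O: 2 × 585 = 1170
  Σ(formed) = 1170 kJ
ΔH = Σ(broken) − Σ(formed) = 1424 − 1170 = +254 kJ
For 3× the reaction as written: 3 × (+254) = +762 kJ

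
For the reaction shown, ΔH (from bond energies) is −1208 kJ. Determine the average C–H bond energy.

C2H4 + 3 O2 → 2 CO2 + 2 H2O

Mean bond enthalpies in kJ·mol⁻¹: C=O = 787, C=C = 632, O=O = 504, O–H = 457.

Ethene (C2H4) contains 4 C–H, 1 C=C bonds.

Let D be the C–H bond energy.
Σ(broken) = 4×D + 1×632 + 3×504 = 2144 + 4D
Σ(formed) = 4×787 + 4×457 = 4976
ΔH = Σ(broken) − Σ(formed) = (2144 + 4D) − (4976) = −2832 + 4D
Setting this equal to −1208 kJ gives 4D = 1624, so D = 406 kJ/mol.

D(C–H) ≈ 406 kJ/mol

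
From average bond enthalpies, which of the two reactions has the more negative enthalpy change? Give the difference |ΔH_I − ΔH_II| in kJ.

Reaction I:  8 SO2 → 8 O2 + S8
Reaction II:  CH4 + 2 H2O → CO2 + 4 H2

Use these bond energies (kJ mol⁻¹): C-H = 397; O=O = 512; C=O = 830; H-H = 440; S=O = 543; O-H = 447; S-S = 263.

Reaction I:
  Bonds broken (reactants):
    S=O: 16 × 543 = 8688
    Σ(broken) = 8688 kJ
  Bonds formed (products):
    O=O: 8 × 512 = 4096
    S-S: 8 × 263 = 2104
    Σ(formed) = 6200 kJ
  ΔH_I = 8688 − 6200 = +2488 kJ
Reaction II:
  Bonds broken (reactants):
    C-H: 4 × 397 = 1588
    O-H: 4 × 447 = 1788
    Σ(broken) = 3376 kJ
  Bonds formed (products):
    C=O: 2 × 830 = 1660
    H-H: 4 × 440 = 1760
    Σ(formed) = 3420 kJ
  ΔH_II = 3376 − 3420 = −44 kJ
ΔH_I − ΔH_II = +2532 kJ, so reaction II has the more negative ΔH; |ΔH_I − ΔH_II| = 2532 kJ.

Reaction II, by 2532 kJ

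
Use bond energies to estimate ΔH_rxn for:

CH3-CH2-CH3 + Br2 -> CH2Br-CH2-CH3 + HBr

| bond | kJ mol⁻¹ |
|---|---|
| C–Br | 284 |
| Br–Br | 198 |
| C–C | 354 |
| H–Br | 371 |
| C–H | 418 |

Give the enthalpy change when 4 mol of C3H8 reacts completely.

ΔH = −156 kJ

Bonds broken (reactants):
  Br–Br: 1 × 198 = 198
  C–C: 2 × 354 = 708
  C–H: 8 × 418 = 3344
  Σ(broken) = 4250 kJ
Bonds formed (products):
  C–Br: 1 × 284 = 284
  C–C: 2 × 354 = 708
  C–H: 7 × 418 = 2926
  H–Br: 1 × 371 = 371
  Σ(formed) = 4289 kJ
ΔH = Σ(broken) − Σ(formed) = 4250 − 4289 = −39 kJ
For 4× the reaction as written: 4 × (−39) = −156 kJ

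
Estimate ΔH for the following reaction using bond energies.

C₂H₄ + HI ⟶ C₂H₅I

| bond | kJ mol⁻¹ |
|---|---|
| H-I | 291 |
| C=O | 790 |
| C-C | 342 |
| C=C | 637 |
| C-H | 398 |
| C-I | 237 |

Bonds broken (reactants):
  C-H: 4 × 398 = 1592
  C=C: 1 × 637 = 637
  H-I: 1 × 291 = 291
  Σ(broken) = 2520 kJ
Bonds formed (products):
  C-C: 1 × 342 = 342
  C-H: 5 × 398 = 1990
  C-I: 1 × 237 = 237
  Σ(formed) = 2569 kJ
ΔH = Σ(broken) − Σ(formed) = 2520 − 2569 = −49 kJ

ΔH ≈ −49 kJ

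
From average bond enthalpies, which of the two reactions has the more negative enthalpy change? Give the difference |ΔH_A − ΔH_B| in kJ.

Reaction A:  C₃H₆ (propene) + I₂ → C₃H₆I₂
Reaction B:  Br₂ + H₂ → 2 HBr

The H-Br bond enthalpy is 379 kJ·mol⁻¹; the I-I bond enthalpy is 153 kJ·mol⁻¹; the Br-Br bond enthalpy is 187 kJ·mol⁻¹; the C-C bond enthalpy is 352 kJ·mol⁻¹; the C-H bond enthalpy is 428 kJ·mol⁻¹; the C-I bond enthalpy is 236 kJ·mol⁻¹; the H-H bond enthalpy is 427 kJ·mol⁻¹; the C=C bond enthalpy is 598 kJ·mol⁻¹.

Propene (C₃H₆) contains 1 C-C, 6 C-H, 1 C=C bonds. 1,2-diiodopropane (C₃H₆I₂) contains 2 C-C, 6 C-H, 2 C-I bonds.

Reaction B, by 71 kJ

Reaction A:
  Bonds broken (reactants):
    C-C: 1 × 352 = 352
    C-H: 6 × 428 = 2568
    C=C: 1 × 598 = 598
    I-I: 1 × 153 = 153
    Σ(broken) = 3671 kJ
  Bonds formed (products):
    C-C: 2 × 352 = 704
    C-H: 6 × 428 = 2568
    C-I: 2 × 236 = 472
    Σ(formed) = 3744 kJ
  ΔH_A = 3671 − 3744 = −73 kJ
Reaction B:
  Bonds broken (reactants):
    Br-Br: 1 × 187 = 187
    H-H: 1 × 427 = 427
    Σ(broken) = 614 kJ
  Bonds formed (products):
    H-Br: 2 × 379 = 758
    Σ(formed) = 758 kJ
  ΔH_B = 614 − 758 = −144 kJ
ΔH_A − ΔH_B = +71 kJ, so reaction B has the more negative ΔH; |ΔH_A − ΔH_B| = 71 kJ.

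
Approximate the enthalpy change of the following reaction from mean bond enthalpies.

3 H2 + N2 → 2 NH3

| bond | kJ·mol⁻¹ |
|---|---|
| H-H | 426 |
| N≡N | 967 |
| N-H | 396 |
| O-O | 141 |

ΔH ≈ −131 kJ

Bonds broken (reactants):
  H-H: 3 × 426 = 1278
  N≡N: 1 × 967 = 967
  Σ(broken) = 2245 kJ
Bonds formed (products):
  N-H: 6 × 396 = 2376
  Σ(formed) = 2376 kJ
ΔH = Σ(broken) − Σ(formed) = 2245 − 2376 = −131 kJ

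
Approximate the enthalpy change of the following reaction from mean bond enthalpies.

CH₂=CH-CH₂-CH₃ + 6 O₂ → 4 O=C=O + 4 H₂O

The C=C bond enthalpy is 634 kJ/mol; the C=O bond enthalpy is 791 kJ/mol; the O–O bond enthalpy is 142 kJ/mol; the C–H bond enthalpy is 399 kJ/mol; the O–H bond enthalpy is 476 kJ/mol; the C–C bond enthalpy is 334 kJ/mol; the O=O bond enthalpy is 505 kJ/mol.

ΔH ≈ −2612 kJ

Bonds broken (reactants):
  C–C: 2 × 334 = 668
  C–H: 8 × 399 = 3192
  C=C: 1 × 634 = 634
  O=O: 6 × 505 = 3030
  Σ(broken) = 7524 kJ
Bonds formed (products):
  C=O: 8 × 791 = 6328
  O–H: 8 × 476 = 3808
  Σ(formed) = 10136 kJ
ΔH = Σ(broken) − Σ(formed) = 7524 − 10136 = −2612 kJ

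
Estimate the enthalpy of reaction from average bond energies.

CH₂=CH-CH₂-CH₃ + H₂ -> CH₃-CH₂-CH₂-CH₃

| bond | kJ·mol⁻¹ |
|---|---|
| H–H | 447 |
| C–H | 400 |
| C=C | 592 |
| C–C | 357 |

Bonds broken (reactants):
  C–C: 2 × 357 = 714
  C–H: 8 × 400 = 3200
  C=C: 1 × 592 = 592
  H–H: 1 × 447 = 447
  Σ(broken) = 4953 kJ
Bonds formed (products):
  C–C: 3 × 357 = 1071
  C–H: 10 × 400 = 4000
  Σ(formed) = 5071 kJ
ΔH = Σ(broken) − Σ(formed) = 4953 − 5071 = −118 kJ

ΔH ≈ −118 kJ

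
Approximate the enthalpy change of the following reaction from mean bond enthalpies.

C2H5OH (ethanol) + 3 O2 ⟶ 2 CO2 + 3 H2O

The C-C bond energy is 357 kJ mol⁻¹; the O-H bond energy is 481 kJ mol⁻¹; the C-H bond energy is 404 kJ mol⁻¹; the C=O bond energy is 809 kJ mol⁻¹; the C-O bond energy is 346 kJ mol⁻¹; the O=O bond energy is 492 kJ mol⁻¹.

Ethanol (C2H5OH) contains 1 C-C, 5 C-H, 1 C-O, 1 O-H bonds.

Bonds broken (reactants):
  C-C: 1 × 357 = 357
  C-H: 5 × 404 = 2020
  C-O: 1 × 346 = 346
  O-H: 1 × 481 = 481
  O=O: 3 × 492 = 1476
  Σ(broken) = 4680 kJ
Bonds formed (products):
  C=O: 4 × 809 = 3236
  O-H: 6 × 481 = 2886
  Σ(formed) = 6122 kJ
ΔH = Σ(broken) − Σ(formed) = 4680 − 6122 = −1442 kJ

ΔH ≈ −1442 kJ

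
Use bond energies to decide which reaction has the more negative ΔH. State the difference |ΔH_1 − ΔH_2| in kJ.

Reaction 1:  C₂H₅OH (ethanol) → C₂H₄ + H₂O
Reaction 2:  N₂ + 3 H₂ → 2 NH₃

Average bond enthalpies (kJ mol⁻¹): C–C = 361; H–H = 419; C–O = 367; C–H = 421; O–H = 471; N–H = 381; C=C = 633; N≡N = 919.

Reaction 1:
  Bonds broken (reactants):
    C–C: 1 × 361 = 361
    C–H: 5 × 421 = 2105
    C–O: 1 × 367 = 367
    O–H: 1 × 471 = 471
    Σ(broken) = 3304 kJ
  Bonds formed (products):
    C–H: 4 × 421 = 1684
    C=C: 1 × 633 = 633
    O–H: 2 × 471 = 942
    Σ(formed) = 3259 kJ
  ΔH_1 = 3304 − 3259 = +45 kJ
Reaction 2:
  Bonds broken (reactants):
    H–H: 3 × 419 = 1257
    N≡N: 1 × 919 = 919
    Σ(broken) = 2176 kJ
  Bonds formed (products):
    N–H: 6 × 381 = 2286
    Σ(formed) = 2286 kJ
  ΔH_2 = 2176 − 2286 = −110 kJ
ΔH_1 − ΔH_2 = +155 kJ, so reaction 2 has the more negative ΔH; |ΔH_1 − ΔH_2| = 155 kJ.

Reaction 2, by 155 kJ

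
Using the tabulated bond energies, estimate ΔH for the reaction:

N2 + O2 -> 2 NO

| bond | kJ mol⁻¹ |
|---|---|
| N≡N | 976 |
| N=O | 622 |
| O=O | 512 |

ΔH ≈ +244 kJ

Bonds broken (reactants):
  N≡N: 1 × 976 = 976
  O=O: 1 × 512 = 512
  Σ(broken) = 1488 kJ
Bonds formed (products):
  N=O: 2 × 622 = 1244
  Σ(formed) = 1244 kJ
ΔH = Σ(broken) − Σ(formed) = 1488 − 1244 = +244 kJ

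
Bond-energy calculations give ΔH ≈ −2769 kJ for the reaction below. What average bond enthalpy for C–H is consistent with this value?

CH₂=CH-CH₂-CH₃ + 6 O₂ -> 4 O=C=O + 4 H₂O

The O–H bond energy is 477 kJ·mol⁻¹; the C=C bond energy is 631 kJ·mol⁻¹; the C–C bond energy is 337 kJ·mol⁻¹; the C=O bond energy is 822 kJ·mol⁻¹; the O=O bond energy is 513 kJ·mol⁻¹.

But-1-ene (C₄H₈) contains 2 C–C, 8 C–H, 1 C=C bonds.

D(C–H) ≈ 405 kJ/mol

Let D be the C–H bond energy.
Σ(broken) = 2×337 + 8×D + 1×631 + 6×513 = 4383 + 8D
Σ(formed) = 8×822 + 8×477 = 10392
ΔH = Σ(broken) − Σ(formed) = (4383 + 8D) − (10392) = −6009 + 8D
Setting this equal to −2769 kJ gives 8D = 3240, so D = 405 kJ/mol.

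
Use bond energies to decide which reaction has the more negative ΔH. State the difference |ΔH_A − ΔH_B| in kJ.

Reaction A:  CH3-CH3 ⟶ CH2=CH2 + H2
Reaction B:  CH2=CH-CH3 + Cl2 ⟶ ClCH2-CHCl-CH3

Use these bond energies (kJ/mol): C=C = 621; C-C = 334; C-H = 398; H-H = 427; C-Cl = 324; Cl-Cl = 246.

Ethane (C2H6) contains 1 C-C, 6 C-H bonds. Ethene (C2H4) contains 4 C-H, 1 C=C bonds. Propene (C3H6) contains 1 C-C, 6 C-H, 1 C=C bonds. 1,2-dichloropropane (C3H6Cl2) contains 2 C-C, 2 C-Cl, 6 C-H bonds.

Reaction B, by 197 kJ

Reaction A:
  Bonds broken (reactants):
    C-C: 1 × 334 = 334
    C-H: 6 × 398 = 2388
    Σ(broken) = 2722 kJ
  Bonds formed (products):
    C-H: 4 × 398 = 1592
    C=C: 1 × 621 = 621
    H-H: 1 × 427 = 427
    Σ(formed) = 2640 kJ
  ΔH_A = 2722 − 2640 = +82 kJ
Reaction B:
  Bonds broken (reactants):
    C-C: 1 × 334 = 334
    C-H: 6 × 398 = 2388
    C=C: 1 × 621 = 621
    Cl-Cl: 1 × 246 = 246
    Σ(broken) = 3589 kJ
  Bonds formed (products):
    C-C: 2 × 334 = 668
    C-Cl: 2 × 324 = 648
    C-H: 6 × 398 = 2388
    Σ(formed) = 3704 kJ
  ΔH_B = 3589 − 3704 = −115 kJ
ΔH_A − ΔH_B = +197 kJ, so reaction B has the more negative ΔH; |ΔH_A − ΔH_B| = 197 kJ.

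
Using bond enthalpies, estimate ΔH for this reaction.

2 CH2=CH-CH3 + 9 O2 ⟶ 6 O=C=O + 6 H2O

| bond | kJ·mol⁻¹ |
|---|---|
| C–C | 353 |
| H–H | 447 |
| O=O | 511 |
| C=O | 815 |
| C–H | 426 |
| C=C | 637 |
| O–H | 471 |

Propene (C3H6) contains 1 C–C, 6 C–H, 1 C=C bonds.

ΔH ≈ −3741 kJ

Bonds broken (reactants):
  C–C: 2 × 353 = 706
  C–H: 12 × 426 = 5112
  C=C: 2 × 637 = 1274
  O=O: 9 × 511 = 4599
  Σ(broken) = 11691 kJ
Bonds formed (products):
  C=O: 12 × 815 = 9780
  O–H: 12 × 471 = 5652
  Σ(formed) = 15432 kJ
ΔH = Σ(broken) − Σ(formed) = 11691 − 15432 = −3741 kJ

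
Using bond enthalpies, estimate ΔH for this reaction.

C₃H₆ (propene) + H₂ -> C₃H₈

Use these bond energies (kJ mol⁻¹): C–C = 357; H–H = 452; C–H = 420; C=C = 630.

Bonds broken (reactants):
  C–C: 1 × 357 = 357
  C–H: 6 × 420 = 2520
  C=C: 1 × 630 = 630
  H–H: 1 × 452 = 452
  Σ(broken) = 3959 kJ
Bonds formed (products):
  C–C: 2 × 357 = 714
  C–H: 8 × 420 = 3360
  Σ(formed) = 4074 kJ
ΔH = Σ(broken) − Σ(formed) = 3959 − 4074 = −115 kJ

ΔH ≈ −115 kJ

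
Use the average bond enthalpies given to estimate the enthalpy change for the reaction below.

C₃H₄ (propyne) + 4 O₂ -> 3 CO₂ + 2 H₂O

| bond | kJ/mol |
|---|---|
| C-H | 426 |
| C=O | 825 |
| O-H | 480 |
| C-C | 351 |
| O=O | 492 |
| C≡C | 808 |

ΔH ≈ −2039 kJ

Bonds broken (reactants):
  C≡C: 1 × 808 = 808
  C-C: 1 × 351 = 351
  C-H: 4 × 426 = 1704
  O=O: 4 × 492 = 1968
  Σ(broken) = 4831 kJ
Bonds formed (products):
  C=O: 6 × 825 = 4950
  O-H: 4 × 480 = 1920
  Σ(formed) = 6870 kJ
ΔH = Σ(broken) − Σ(formed) = 4831 − 6870 = −2039 kJ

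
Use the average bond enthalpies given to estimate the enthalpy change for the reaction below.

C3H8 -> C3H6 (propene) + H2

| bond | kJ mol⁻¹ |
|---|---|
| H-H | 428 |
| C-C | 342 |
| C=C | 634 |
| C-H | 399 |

Bonds broken (reactants):
  C-C: 2 × 342 = 684
  C-H: 8 × 399 = 3192
  Σ(broken) = 3876 kJ
Bonds formed (products):
  C-C: 1 × 342 = 342
  C-H: 6 × 399 = 2394
  C=C: 1 × 634 = 634
  H-H: 1 × 428 = 428
  Σ(formed) = 3798 kJ
ΔH = Σ(broken) − Σ(formed) = 3876 − 3798 = +78 kJ

ΔH ≈ +78 kJ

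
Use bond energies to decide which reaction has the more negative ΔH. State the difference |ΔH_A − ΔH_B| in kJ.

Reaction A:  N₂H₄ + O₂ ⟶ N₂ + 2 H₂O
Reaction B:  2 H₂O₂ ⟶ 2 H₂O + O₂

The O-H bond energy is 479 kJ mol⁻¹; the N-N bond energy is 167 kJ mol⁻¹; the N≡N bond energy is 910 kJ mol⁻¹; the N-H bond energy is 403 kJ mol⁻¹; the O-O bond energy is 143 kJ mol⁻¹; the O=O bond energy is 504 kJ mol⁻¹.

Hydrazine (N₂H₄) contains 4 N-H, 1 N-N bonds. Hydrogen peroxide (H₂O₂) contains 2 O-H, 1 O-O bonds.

Reaction A, by 325 kJ

Reaction A:
  Bonds broken (reactants):
    N-H: 4 × 403 = 1612
    N-N: 1 × 167 = 167
    O=O: 1 × 504 = 504
    Σ(broken) = 2283 kJ
  Bonds formed (products):
    N≡N: 1 × 910 = 910
    O-H: 4 × 479 = 1916
    Σ(formed) = 2826 kJ
  ΔH_A = 2283 − 2826 = −543 kJ
Reaction B:
  Bonds broken (reactants):
    O-H: 4 × 479 = 1916
    O-O: 2 × 143 = 286
    Σ(broken) = 2202 kJ
  Bonds formed (products):
    O-H: 4 × 479 = 1916
    O=O: 1 × 504 = 504
    Σ(formed) = 2420 kJ
  ΔH_B = 2202 − 2420 = −218 kJ
ΔH_A − ΔH_B = −325 kJ, so reaction A has the more negative ΔH; |ΔH_A − ΔH_B| = 325 kJ.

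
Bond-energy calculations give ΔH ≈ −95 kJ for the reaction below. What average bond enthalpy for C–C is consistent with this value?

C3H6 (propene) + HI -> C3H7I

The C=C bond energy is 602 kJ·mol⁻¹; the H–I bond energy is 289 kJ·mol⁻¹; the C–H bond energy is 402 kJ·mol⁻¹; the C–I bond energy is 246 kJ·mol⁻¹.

Let D be the C–C bond energy.
Σ(broken) = 1×D + 6×402 + 1×602 + 1×289 = 3303 + D
Σ(formed) = 2×D + 7×402 + 1×246 = 3060 + 2D
ΔH = Σ(broken) − Σ(formed) = (3303 + D) − (3060 + 2D) = +243 − D
Setting this equal to −95 kJ gives D = 338 kJ/mol.

D(C–C) ≈ 338 kJ/mol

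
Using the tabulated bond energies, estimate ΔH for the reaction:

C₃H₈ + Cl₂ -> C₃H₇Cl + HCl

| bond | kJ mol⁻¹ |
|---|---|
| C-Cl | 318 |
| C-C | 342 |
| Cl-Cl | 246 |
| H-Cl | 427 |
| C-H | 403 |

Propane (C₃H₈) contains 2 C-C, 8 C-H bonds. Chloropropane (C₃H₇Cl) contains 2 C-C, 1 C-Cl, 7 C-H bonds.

Bonds broken (reactants):
  C-C: 2 × 342 = 684
  C-H: 8 × 403 = 3224
  Cl-Cl: 1 × 246 = 246
  Σ(broken) = 4154 kJ
Bonds formed (products):
  C-C: 2 × 342 = 684
  C-Cl: 1 × 318 = 318
  C-H: 7 × 403 = 2821
  H-Cl: 1 × 427 = 427
  Σ(formed) = 4250 kJ
ΔH = Σ(broken) − Σ(formed) = 4154 − 4250 = −96 kJ

ΔH ≈ −96 kJ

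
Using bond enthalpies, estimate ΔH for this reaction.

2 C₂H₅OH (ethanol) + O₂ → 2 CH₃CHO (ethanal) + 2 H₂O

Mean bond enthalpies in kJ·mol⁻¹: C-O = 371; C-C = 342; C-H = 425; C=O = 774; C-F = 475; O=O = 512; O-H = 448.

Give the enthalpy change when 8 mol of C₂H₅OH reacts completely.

Bonds broken (reactants):
  C-C: 2 × 342 = 684
  C-H: 10 × 425 = 4250
  C-O: 2 × 371 = 742
  O-H: 2 × 448 = 896
  O=O: 1 × 512 = 512
  Σ(broken) = 7084 kJ
Bonds formed (products):
  C-C: 2 × 342 = 684
  C-H: 8 × 425 = 3400
  C=O: 2 × 774 = 1548
  O-H: 4 × 448 = 1792
  Σ(formed) = 7424 kJ
ΔH = Σ(broken) − Σ(formed) = 7084 − 7424 = −340 kJ
For 4× the reaction as written: 4 × (−340) = −1360 kJ

ΔH = −1360 kJ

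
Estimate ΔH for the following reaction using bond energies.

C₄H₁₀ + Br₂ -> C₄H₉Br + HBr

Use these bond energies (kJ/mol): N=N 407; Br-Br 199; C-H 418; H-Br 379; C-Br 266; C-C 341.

Bonds broken (reactants):
  Br-Br: 1 × 199 = 199
  C-C: 3 × 341 = 1023
  C-H: 10 × 418 = 4180
  Σ(broken) = 5402 kJ
Bonds formed (products):
  C-Br: 1 × 266 = 266
  C-C: 3 × 341 = 1023
  C-H: 9 × 418 = 3762
  H-Br: 1 × 379 = 379
  Σ(formed) = 5430 kJ
ΔH = Σ(broken) − Σ(formed) = 5402 − 5430 = −28 kJ

ΔH ≈ −28 kJ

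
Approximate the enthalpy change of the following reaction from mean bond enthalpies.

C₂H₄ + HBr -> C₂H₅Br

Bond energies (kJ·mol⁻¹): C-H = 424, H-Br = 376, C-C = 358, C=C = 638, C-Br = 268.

ΔH ≈ −36 kJ

Bonds broken (reactants):
  C-H: 4 × 424 = 1696
  C=C: 1 × 638 = 638
  H-Br: 1 × 376 = 376
  Σ(broken) = 2710 kJ
Bonds formed (products):
  C-Br: 1 × 268 = 268
  C-C: 1 × 358 = 358
  C-H: 5 × 424 = 2120
  Σ(formed) = 2746 kJ
ΔH = Σ(broken) − Σ(formed) = 2710 − 2746 = −36 kJ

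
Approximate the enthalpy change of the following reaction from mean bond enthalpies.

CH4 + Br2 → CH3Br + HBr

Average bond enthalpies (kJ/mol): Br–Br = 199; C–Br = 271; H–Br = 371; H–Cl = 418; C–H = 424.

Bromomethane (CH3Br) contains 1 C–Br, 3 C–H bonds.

ΔH ≈ −19 kJ

Bonds broken (reactants):
  Br–Br: 1 × 199 = 199
  C–H: 4 × 424 = 1696
  Σ(broken) = 1895 kJ
Bonds formed (products):
  C–Br: 1 × 271 = 271
  C–H: 3 × 424 = 1272
  H–Br: 1 × 371 = 371
  Σ(formed) = 1914 kJ
ΔH = Σ(broken) − Σ(formed) = 1895 − 1914 = −19 kJ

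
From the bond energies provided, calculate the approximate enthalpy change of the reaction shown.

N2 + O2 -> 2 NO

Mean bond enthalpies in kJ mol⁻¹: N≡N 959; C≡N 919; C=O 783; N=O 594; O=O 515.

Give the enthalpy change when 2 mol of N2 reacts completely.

ΔH = +572 kJ

Bonds broken (reactants):
  N≡N: 1 × 959 = 959
  O=O: 1 × 515 = 515
  Σ(broken) = 1474 kJ
Bonds formed (products):
  N=O: 2 × 594 = 1188
  Σ(formed) = 1188 kJ
ΔH = Σ(broken) − Σ(formed) = 1474 − 1188 = +286 kJ
For 2× the reaction as written: 2 × (+286) = +572 kJ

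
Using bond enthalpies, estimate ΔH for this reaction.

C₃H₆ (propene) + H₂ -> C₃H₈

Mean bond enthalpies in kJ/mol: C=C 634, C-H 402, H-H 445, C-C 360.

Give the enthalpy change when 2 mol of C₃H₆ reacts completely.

Bonds broken (reactants):
  C-C: 1 × 360 = 360
  C-H: 6 × 402 = 2412
  C=C: 1 × 634 = 634
  H-H: 1 × 445 = 445
  Σ(broken) = 3851 kJ
Bonds formed (products):
  C-C: 2 × 360 = 720
  C-H: 8 × 402 = 3216
  Σ(formed) = 3936 kJ
ΔH = Σ(broken) − Σ(formed) = 3851 − 3936 = −85 kJ
For 2× the reaction as written: 2 × (−85) = −170 kJ

ΔH = −170 kJ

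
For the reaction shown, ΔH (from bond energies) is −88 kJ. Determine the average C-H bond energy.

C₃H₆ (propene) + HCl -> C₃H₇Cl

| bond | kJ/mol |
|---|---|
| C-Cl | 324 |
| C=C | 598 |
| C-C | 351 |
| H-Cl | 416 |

D(C-H) ≈ 427 kJ/mol

Let D be the C-H bond energy.
Σ(broken) = 1×351 + 6×D + 1×598 + 1×416 = 1365 + 6D
Σ(formed) = 2×351 + 1×324 + 7×D = 1026 + 7D
ΔH = Σ(broken) − Σ(formed) = (1365 + 6D) − (1026 + 7D) = +339 − D
Setting this equal to −88 kJ gives D = 427 kJ/mol.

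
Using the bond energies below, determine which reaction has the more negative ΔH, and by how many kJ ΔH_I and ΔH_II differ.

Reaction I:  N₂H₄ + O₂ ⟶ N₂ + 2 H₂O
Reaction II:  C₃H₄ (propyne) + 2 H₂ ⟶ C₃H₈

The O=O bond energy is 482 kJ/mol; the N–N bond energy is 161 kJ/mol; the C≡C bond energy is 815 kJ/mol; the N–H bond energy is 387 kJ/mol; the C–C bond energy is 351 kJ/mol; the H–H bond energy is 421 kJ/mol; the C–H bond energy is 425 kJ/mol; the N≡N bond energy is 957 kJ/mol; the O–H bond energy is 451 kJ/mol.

Reaction I:
  Bonds broken (reactants):
    N–H: 4 × 387 = 1548
    N–N: 1 × 161 = 161
    O=O: 1 × 482 = 482
    Σ(broken) = 2191 kJ
  Bonds formed (products):
    N≡N: 1 × 957 = 957
    O–H: 4 × 451 = 1804
    Σ(formed) = 2761 kJ
  ΔH_I = 2191 − 2761 = −570 kJ
Reaction II:
  Bonds broken (reactants):
    C≡C: 1 × 815 = 815
    C–C: 1 × 351 = 351
    C–H: 4 × 425 = 1700
    H–H: 2 × 421 = 842
    Σ(broken) = 3708 kJ
  Bonds formed (products):
    C–C: 2 × 351 = 702
    C–H: 8 × 425 = 3400
    Σ(formed) = 4102 kJ
  ΔH_II = 3708 − 4102 = −394 kJ
ΔH_I − ΔH_II = −176 kJ, so reaction I has the more negative ΔH; |ΔH_I − ΔH_II| = 176 kJ.

Reaction I, by 176 kJ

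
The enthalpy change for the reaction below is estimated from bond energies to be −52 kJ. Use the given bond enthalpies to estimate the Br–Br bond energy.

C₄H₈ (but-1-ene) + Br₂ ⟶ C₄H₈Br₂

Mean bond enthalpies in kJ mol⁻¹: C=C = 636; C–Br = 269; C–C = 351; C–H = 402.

Let D be the Br–Br bond energy.
Σ(broken) = 1×D + 2×351 + 8×402 + 1×636 = 4554 + D
Σ(formed) = 2×269 + 3×351 + 8×402 = 4807
ΔH = Σ(broken) − Σ(formed) = (4554 + D) − (4807) = −253 + D
Setting this equal to −52 kJ gives D = 201 kJ/mol.

D(Br–Br) ≈ 201 kJ/mol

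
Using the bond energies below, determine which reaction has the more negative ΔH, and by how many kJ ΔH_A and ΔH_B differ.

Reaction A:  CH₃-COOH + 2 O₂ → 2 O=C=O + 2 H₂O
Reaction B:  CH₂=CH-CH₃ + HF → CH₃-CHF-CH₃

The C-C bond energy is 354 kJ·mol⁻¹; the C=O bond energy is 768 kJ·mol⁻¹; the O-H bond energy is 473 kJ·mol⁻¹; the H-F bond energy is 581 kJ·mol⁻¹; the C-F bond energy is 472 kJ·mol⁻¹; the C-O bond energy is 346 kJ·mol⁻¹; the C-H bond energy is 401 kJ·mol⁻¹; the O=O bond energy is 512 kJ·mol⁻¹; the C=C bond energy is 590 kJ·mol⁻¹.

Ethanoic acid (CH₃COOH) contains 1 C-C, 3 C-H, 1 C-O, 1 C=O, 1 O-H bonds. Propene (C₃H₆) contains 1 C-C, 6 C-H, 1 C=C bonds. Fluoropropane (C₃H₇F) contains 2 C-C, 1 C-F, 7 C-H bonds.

Reaction A:
  Bonds broken (reactants):
    C-C: 1 × 354 = 354
    C-H: 3 × 401 = 1203
    C-O: 1 × 346 = 346
    C=O: 1 × 768 = 768
    O-H: 1 × 473 = 473
    O=O: 2 × 512 = 1024
    Σ(broken) = 4168 kJ
  Bonds formed (products):
    C=O: 4 × 768 = 3072
    O-H: 4 × 473 = 1892
    Σ(formed) = 4964 kJ
  ΔH_A = 4168 − 4964 = −796 kJ
Reaction B:
  Bonds broken (reactants):
    C-C: 1 × 354 = 354
    C-H: 6 × 401 = 2406
    C=C: 1 × 590 = 590
    H-F: 1 × 581 = 581
    Σ(broken) = 3931 kJ
  Bonds formed (products):
    C-C: 2 × 354 = 708
    C-F: 1 × 472 = 472
    C-H: 7 × 401 = 2807
    Σ(formed) = 3987 kJ
  ΔH_B = 3931 − 3987 = −56 kJ
ΔH_A − ΔH_B = −740 kJ, so reaction A has the more negative ΔH; |ΔH_A − ΔH_B| = 740 kJ.

Reaction A, by 740 kJ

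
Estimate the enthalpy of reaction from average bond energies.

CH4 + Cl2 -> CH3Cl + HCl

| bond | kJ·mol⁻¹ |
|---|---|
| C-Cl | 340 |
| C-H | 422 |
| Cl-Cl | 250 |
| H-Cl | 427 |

Bonds broken (reactants):
  C-H: 4 × 422 = 1688
  Cl-Cl: 1 × 250 = 250
  Σ(broken) = 1938 kJ
Bonds formed (products):
  C-Cl: 1 × 340 = 340
  C-H: 3 × 422 = 1266
  H-Cl: 1 × 427 = 427
  Σ(formed) = 2033 kJ
ΔH = Σ(broken) − Σ(formed) = 1938 − 2033 = −95 kJ

ΔH ≈ −95 kJ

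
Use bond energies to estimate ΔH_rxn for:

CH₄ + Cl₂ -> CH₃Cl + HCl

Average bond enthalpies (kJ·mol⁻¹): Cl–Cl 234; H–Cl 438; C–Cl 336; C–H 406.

Bonds broken (reactants):
  C–H: 4 × 406 = 1624
  Cl–Cl: 1 × 234 = 234
  Σ(broken) = 1858 kJ
Bonds formed (products):
  C–Cl: 1 × 336 = 336
  C–H: 3 × 406 = 1218
  H–Cl: 1 × 438 = 438
  Σ(formed) = 1992 kJ
ΔH = Σ(broken) − Σ(formed) = 1858 − 1992 = −134 kJ

ΔH ≈ −134 kJ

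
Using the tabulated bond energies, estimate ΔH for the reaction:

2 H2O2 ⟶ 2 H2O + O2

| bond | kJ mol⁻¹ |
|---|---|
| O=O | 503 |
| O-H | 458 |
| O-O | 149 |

Bonds broken (reactants):
  O-H: 4 × 458 = 1832
  O-O: 2 × 149 = 298
  Σ(broken) = 2130 kJ
Bonds formed (products):
  O-H: 4 × 458 = 1832
  O=O: 1 × 503 = 503
  Σ(formed) = 2335 kJ
ΔH = Σ(broken) − Σ(formed) = 2130 − 2335 = −205 kJ

ΔH ≈ −205 kJ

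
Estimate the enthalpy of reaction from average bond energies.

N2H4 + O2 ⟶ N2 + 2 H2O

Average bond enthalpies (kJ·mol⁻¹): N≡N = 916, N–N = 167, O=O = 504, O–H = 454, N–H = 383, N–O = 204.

Bonds broken (reactants):
  N–H: 4 × 383 = 1532
  N–N: 1 × 167 = 167
  O=O: 1 × 504 = 504
  Σ(broken) = 2203 kJ
Bonds formed (products):
  N≡N: 1 × 916 = 916
  O–H: 4 × 454 = 1816
  Σ(formed) = 2732 kJ
ΔH = Σ(broken) − Σ(formed) = 2203 − 2732 = −529 kJ

ΔH ≈ −529 kJ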